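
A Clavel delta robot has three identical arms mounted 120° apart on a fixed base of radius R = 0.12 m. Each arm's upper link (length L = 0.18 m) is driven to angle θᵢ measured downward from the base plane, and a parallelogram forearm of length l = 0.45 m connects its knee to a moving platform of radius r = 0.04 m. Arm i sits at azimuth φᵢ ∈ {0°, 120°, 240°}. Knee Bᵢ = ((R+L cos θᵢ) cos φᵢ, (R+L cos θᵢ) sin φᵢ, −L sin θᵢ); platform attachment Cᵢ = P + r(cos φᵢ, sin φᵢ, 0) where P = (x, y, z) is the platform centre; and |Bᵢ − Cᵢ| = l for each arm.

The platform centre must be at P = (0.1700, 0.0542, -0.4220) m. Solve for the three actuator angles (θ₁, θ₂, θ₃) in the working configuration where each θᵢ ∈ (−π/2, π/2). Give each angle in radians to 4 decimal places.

arm 1 (φ=0.0°): x'=0.1700, y'=0.0542
  A=-0.0900, B=-0.4220, C=(l²−L²−A²−y'²−z²)/(2L)=-0.0528
  √(A²+B²)=0.4315;  θ1 = -1.7809+1.6936 ≈ -0.0874
φ2=120.0° → target in arm frame (-0.0381, -0.1743)
  A=0.1181, B=-0.4220, C=(l²−L²−A²−y'²−z²)/(2L)=-0.1453
  √(A²+B²)=0.4382;  θ2 = -1.2980+1.9088 ≈ 0.6108
arm 3 (φ=240.0°): x'=-0.1319, y'=0.1201
  A=0.2119, B=-0.4220, C=(l²−L²−A²−y'²−z²)/(2L)=-0.1870
  θ3 = atan2(B,A) + arccos(C/0.4722) = 0.8726

θ₁ = -0.0874, θ₂ = 0.6108, θ₃ = 0.8726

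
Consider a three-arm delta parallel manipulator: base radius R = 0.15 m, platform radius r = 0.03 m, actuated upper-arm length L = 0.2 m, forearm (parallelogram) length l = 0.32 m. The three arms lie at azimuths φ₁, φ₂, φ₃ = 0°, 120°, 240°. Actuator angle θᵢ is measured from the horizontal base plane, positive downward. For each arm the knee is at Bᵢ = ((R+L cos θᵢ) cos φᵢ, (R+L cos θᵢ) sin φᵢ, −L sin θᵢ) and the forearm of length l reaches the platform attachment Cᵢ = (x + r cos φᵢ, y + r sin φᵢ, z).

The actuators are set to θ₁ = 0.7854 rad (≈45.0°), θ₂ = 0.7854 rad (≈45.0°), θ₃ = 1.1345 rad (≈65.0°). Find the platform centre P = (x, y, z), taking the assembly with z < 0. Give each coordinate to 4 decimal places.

φ1=0.0°: virtual centre (0.2614, 0.0000, -0.1414), radius l
O2 = (0.2614·cos120.0°, 0.2614·sin120.0°, -0.1414) = (-0.1307, 0.2264, -0.1414)
φ3=240.0°: virtual centre (-0.1023, -0.1771, -0.1813), radius l
subtract pairs → two planes through P
[-0.7843 0.4528 0.0000]·P = 0.0000;  [-0.7274 -0.3542 -0.0797]·P = -0.0137
det = 0.6072;  x = 0.0102+-0.0594z,  y = 0.0176+-0.1029z
into |P−O₁|² = l²: 1.0141z² + 0.3091z + -0.0190 = 0;  Δ = 0.1725;  z = -0.3571 or 0.0524 → z<0 root = -0.3571
x = 0.0314, y = 0.0544

(0.0314, 0.0544, -0.3571)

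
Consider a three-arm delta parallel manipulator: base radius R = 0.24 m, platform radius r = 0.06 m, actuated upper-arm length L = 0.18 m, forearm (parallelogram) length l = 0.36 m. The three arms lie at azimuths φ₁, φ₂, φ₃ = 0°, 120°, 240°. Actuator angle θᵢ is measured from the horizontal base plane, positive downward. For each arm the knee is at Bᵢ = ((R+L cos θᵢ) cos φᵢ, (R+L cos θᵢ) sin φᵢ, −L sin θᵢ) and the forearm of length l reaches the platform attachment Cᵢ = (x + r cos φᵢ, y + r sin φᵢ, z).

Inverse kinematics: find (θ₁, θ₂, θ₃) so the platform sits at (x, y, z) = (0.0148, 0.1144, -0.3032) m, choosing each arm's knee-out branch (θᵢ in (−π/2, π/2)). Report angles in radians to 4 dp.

θ₁ = 0.7852, θ₂ = 0.3489, θ₃ = 1.3092

φ1=0.0° → target in arm frame (0.0148, 0.1144)
  A=0.1652, B=-0.3032, C=(l²−L²−A²−y'²−z²)/(2L)=-0.0975
  √(A²+B²)=0.3453;  θ1 = -1.0719+1.8571 ≈ 0.7852
rotate P by −φ2: (0.0917, -0.0700, -0.3032)
  e−x'=0.0883;  (l²−L²−(e−x')²−y'²−z²)/2L = -0.0207
  √(A²+B²)=0.3158;  θ2 = -1.2873+1.6362 ≈ 0.3489
φ3=240.0° → target in arm frame (-0.1065, -0.0444)
  A=0.2865, B=-0.3032, C=(l²−L²−A²−y'²−z²)/(2L)=-0.2188
  θ3 = atan2(B,A) + arccos(C/0.4171) = 1.3092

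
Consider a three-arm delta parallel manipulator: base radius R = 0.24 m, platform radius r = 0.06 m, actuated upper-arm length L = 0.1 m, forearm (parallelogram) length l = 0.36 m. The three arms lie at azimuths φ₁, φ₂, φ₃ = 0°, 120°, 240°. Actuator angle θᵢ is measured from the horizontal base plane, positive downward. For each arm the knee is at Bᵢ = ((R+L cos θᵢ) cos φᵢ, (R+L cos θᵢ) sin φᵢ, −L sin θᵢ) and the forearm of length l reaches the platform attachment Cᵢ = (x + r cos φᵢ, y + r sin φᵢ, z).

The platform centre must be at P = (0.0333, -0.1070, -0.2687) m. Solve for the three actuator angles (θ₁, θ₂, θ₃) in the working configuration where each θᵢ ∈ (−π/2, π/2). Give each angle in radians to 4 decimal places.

θ₁ = 0.2618, θ₂ = 1.3087, θ₃ = -0.1744

rotate P by −φ1: (0.0333, -0.1070, -0.2687)
  A=0.1467, B=-0.2687, C=(l²−L²−A²−y'²−z²)/(2L)=0.0722
  θ1 = atan2(B,A) + arccos(C/0.3061) = 0.2618
arm 2 (φ=120.0°): x'=-0.1093, y'=0.0247
  A cos θ + B sin θ = C:  0.2893·cos θ + -0.2687·sin θ = -0.1846
  γ=atan2(-0.2687,0.2893)=-0.7485;  ψ=arccos(-0.4674)=2.0572;  θ2=γ+ψ≈1.3087
rotate P by −φ3: (0.0760, 0.0823, -0.2687)
  A cos θ + B sin θ = C:  0.1040·cos θ + -0.2687·sin θ = 0.1490
  γ=atan2(-0.2687,0.1040)=-1.2016;  ψ=arccos(0.5173)=1.0271;  θ3=γ+ψ≈-0.1744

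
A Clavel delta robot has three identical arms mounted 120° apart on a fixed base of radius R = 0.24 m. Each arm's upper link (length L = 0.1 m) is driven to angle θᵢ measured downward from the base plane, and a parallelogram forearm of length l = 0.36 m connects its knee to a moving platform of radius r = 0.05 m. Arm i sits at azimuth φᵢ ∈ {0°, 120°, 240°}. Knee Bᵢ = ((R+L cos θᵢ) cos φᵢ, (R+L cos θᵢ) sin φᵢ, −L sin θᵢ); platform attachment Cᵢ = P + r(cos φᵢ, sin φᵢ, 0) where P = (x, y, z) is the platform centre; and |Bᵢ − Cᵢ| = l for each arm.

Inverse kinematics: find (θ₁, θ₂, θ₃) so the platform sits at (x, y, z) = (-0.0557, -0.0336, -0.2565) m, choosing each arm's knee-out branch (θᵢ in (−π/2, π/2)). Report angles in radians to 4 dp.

φ1=0.0° → target in arm frame (-0.0557, -0.0336)
  e−x'=0.2457;  (l²−L²−(e−x')²−y'²−z²)/2L = -0.0384
  θ1 = atan2(B,A) + arccos(C/0.3552) = 0.8724
rotate P by −φ2: (-0.0012, 0.0650, -0.2565)
  A cos θ + B sin θ = C:  0.1912·cos θ + -0.2565·sin θ = 0.0650
  √(A²+B²)=0.3200;  θ2 = -0.9301+1.3662 ≈ 0.4361
φ3=240.0° → target in arm frame (0.0569, -0.0314)
  A cos θ + B sin θ = C:  0.1331·cos θ + -0.2565·sin θ = 0.1756
  γ=atan2(-0.2565,0.1331)=-1.0923;  ψ=arccos(0.6077)=0.9177;  θ3=γ+ψ≈-0.1746

θ₁ = 0.8724, θ₂ = 0.4361, θ₃ = -0.1746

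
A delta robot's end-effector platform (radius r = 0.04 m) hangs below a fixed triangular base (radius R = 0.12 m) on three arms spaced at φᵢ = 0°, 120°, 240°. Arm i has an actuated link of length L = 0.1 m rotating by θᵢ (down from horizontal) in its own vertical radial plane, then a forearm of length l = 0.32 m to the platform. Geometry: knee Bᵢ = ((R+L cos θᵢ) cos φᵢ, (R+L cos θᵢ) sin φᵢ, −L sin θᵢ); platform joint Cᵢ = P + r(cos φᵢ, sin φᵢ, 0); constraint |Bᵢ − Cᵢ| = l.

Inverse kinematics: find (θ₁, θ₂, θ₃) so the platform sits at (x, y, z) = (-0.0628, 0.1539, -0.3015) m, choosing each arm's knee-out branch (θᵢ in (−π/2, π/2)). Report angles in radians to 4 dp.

θ₁ = 1.1344, θ₂ = -0.1749, θ₃ = 1.3090

arm 1 (φ=0.0°): x'=-0.0628, y'=0.1539
  A cos θ + B sin θ = C:  0.1428·cos θ + -0.3015·sin θ = -0.2129
  √(A²+B²)=0.3336;  θ1 = -1.1285+2.2629 ≈ 1.1344
φ2=120.0° → target in arm frame (0.1647, -0.0226)
  e−x'=-0.0847;  (l²−L²−(e−x')²−y'²−z²)/2L = -0.0309
  √(A²+B²)=0.3132;  θ2 = -1.8446+1.6697 ≈ -0.1749
φ3=240.0° → target in arm frame (-0.1019, -0.1313)
  A=0.1819, B=-0.3015, C=(l²−L²−A²−y'²−z²)/(2L)=-0.2442
  √(A²+B²)=0.3521;  θ3 = -1.0280+2.3370 ≈ 1.3090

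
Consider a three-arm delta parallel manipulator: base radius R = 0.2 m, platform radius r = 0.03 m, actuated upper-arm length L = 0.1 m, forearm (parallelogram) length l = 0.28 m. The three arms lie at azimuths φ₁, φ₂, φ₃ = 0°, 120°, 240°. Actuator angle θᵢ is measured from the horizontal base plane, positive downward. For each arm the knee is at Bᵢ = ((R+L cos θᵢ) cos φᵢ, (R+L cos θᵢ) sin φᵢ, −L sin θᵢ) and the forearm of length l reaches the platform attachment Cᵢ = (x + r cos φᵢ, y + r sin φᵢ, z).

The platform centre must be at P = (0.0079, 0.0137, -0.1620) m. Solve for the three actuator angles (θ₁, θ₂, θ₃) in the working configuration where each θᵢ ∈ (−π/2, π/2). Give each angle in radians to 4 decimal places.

θ₁ = 0.4363, θ₂ = 0.4361, θ₃ = 0.6984

φ1=0.0° → target in arm frame (0.0079, 0.0137)
  e−x'=0.1621;  (l²−L²−(e−x')²−y'²−z²)/2L = 0.0785
  γ=atan2(-0.1620,0.1621)=-0.7851;  ψ=arccos(0.3424)=1.2214;  θ1=γ+ψ≈0.4363
rotate P by −φ2: (0.0079, -0.0137, -0.1620)
  A cos θ + B sin θ = C:  0.1621·cos θ + -0.1620·sin θ = 0.0785
  θ2 = atan2(B,A) + arccos(C/0.2292) = 0.4361
rotate P by −φ3: (-0.0158, 0.0000, -0.1620)
  e−x'=0.1858;  (l²−L²−(e−x')²−y'²−z²)/2L = 0.0381
  √(A²+B²)=0.2465;  θ3 = -0.7170+1.4154 ≈ 0.6984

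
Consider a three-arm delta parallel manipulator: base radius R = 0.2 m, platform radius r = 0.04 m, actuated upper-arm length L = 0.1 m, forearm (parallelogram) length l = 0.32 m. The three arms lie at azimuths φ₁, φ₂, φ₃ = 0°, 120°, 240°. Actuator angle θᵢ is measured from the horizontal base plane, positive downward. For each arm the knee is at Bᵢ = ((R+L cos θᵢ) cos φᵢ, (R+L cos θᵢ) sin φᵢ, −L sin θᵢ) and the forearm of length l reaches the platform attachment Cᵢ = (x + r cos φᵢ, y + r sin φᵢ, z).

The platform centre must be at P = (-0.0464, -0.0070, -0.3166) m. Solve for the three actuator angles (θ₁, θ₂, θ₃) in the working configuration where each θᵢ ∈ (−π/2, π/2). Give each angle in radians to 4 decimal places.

rotate P by −φ1: (-0.0464, -0.0070, -0.3166)
  A cos θ + B sin θ = C:  0.2064·cos θ + -0.3166·sin θ = -0.2524
  γ=atan2(-0.3166,0.2064)=-0.9931;  ψ=arccos(-0.6679)=2.3022;  θ1=γ+ψ≈1.3091
rotate P by −φ2: (0.0171, 0.0437, -0.3166)
  A cos θ + B sin θ = C:  0.1429·cos θ + -0.3166·sin θ = -0.1508
  θ2 = atan2(B,A) + arccos(C/0.3473) = 0.8729
rotate P by −φ3: (0.0293, -0.0367, -0.3166)
  A=0.1307, B=-0.3166, C=(l²−L²−A²−y'²−z²)/(2L)=-0.1314
  √(A²+B²)=0.3425;  θ3 = -1.1792+1.9644 ≈ 0.7852

θ₁ = 1.3091, θ₂ = 0.8729, θ₃ = 0.7852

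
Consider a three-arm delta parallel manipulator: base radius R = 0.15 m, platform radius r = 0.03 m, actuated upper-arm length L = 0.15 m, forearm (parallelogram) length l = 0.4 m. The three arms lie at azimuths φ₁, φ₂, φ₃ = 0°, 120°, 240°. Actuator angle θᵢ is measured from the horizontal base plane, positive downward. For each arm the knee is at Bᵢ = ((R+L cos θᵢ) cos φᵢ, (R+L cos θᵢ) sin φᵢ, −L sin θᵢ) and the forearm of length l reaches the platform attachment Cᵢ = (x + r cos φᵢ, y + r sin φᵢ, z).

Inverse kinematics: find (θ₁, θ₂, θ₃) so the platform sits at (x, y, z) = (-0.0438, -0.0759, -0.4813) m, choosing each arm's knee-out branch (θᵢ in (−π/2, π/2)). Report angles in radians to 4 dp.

θ₁ = 1.3089, θ₂ = 1.3090, θ₃ = 0.7851

arm 1 (φ=0.0°): x'=-0.0438, y'=-0.0759
  A cos θ + B sin θ = C:  0.1638·cos θ + -0.4813·sin θ = -0.4225
  γ=atan2(-0.4813,0.1638)=-1.2428;  ψ=arccos(-0.8310)=2.5516;  θ1=γ+ψ≈1.3089
φ2=120.0° → target in arm frame (-0.0438, 0.0759)
  A=0.1638, B=-0.4813, C=(l²−L²−A²−y'²−z²)/(2L)=-0.4225
  √(A²+B²)=0.5084;  θ2 = -1.2427+2.5517 ≈ 1.3090
φ3=240.0° → target in arm frame (0.0876, 0.0000)
  A=0.0324, B=-0.4813, C=(l²−L²−A²−y'²−z²)/(2L)=-0.3173
  √(A²+B²)=0.4824;  θ3 = -1.5036+2.2887 ≈ 0.7851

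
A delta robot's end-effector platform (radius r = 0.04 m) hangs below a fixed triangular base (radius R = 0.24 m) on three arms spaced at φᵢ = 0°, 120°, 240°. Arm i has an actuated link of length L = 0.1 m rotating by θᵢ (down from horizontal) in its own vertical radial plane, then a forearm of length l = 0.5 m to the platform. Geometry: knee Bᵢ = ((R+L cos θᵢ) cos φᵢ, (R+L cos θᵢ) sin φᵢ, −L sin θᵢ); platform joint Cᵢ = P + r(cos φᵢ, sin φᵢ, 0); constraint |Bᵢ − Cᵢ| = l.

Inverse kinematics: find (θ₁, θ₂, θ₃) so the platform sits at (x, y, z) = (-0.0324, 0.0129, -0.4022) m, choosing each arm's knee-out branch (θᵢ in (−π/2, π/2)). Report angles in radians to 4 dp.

θ₁ = 0.2620, θ₂ = -0.1745, θ₃ = -0.0004

φ1=0.0° → target in arm frame (-0.0324, 0.0129)
  e−x'=0.2324;  (l²−L²−(e−x')²−y'²−z²)/2L = 0.1203
  θ1 = atan2(B,A) + arccos(C/0.4645) = 0.2620
φ2=120.0° → target in arm frame (0.0274, 0.0216)
  A cos θ + B sin θ = C:  0.1726·cos θ + -0.4022·sin θ = 0.2398
  θ2 = atan2(B,A) + arccos(C/0.4377) = -0.1745
arm 3 (φ=240.0°): x'=0.0050, y'=-0.0345
  e−x'=0.1950;  (l²−L²−(e−x')²−y'²−z²)/2L = 0.1952
  θ3 = atan2(B,A) + arccos(C/0.4470) = -0.0004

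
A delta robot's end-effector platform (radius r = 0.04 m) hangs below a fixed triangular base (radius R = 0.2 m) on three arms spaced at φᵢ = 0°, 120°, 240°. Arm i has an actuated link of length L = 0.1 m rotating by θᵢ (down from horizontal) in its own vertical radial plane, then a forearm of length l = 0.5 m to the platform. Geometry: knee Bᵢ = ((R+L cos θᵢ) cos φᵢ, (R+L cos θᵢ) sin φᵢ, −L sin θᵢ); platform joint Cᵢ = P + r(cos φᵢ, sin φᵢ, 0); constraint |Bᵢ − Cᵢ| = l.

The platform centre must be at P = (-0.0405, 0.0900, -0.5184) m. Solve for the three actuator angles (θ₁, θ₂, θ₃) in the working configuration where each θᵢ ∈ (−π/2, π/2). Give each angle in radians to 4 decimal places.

θ₁ = 1.1347, θ₂ = 0.4368, θ₃ = 1.2218

φ1=0.0° → target in arm frame (-0.0405, 0.0900)
  A=0.2005, B=-0.5184, C=(l²−L²−A²−y'²−z²)/(2L)=-0.3852
  θ1 = atan2(B,A) + arccos(C/0.5558) = 1.1347
φ2=120.0° → target in arm frame (0.0982, -0.0099)
  e−x'=0.0618;  (l²−L²−(e−x')²−y'²−z²)/2L = -0.1633
  θ2 = atan2(B,A) + arccos(C/0.5221) = 0.4368
φ3=240.0° → target in arm frame (-0.0577, -0.0801)
  A cos θ + B sin θ = C:  0.2177·cos θ + -0.5184·sin θ = -0.4127
  θ3 = atan2(B,A) + arccos(C/0.5623) = 1.2218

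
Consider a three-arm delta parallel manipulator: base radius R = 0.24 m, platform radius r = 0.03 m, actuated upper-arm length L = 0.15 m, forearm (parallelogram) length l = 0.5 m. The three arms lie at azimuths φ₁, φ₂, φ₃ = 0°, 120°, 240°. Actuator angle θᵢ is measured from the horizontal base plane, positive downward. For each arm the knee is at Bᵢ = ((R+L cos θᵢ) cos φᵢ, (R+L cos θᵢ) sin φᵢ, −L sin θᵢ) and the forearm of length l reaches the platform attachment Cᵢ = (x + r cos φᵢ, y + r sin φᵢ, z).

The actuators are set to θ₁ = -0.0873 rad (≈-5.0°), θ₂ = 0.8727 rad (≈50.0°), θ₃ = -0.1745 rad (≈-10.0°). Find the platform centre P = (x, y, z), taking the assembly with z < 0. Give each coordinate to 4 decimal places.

(0.0560, -0.1115, -0.3683)

S1 = (0.3594·cos0.0°, 0.3594·sin0.0°, 0.0131) = (0.3594, 0.0000, 0.0131)
arm 2 at φ=120.0°: (R−r)+L cos θ2 = 0.3064;  S2 = (-0.1532, 0.2654, -0.1149)
φ3=240.0°: virtual centre (-0.1789, -0.3098, 0.0260), radius l
subtract pairs → two planes through P
[-1.0253 0.5307 -0.2560]·P = -0.0223;  [-1.0766 -0.6196 0.0259]·P = -0.0007
Cramer: x(z) = 0.0117-0.1200z;  y(z) = -0.0193+0.2504z
sphere 1 gives Az²+Bz+C=0 with A=1.0771, B=0.0477, C=-0.1286;  B²−4AC=0.5562;  roots -0.3683, 0.3241;  negative root z = -0.3683
x = 0.0560, y = -0.1115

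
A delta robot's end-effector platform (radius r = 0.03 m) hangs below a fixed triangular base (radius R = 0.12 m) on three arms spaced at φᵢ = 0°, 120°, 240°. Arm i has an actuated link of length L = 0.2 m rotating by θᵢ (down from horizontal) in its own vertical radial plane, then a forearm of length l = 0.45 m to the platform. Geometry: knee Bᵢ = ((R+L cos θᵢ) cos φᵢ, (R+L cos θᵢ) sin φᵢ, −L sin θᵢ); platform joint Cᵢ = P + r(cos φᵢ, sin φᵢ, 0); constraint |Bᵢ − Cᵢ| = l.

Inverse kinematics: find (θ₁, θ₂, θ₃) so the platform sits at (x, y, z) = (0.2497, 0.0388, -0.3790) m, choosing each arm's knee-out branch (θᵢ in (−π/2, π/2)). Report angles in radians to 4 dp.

arm 1 (φ=0.0°): x'=0.2497, y'=0.0388
  A=-0.1597, B=-0.3790, C=(l²−L²−A²−y'²−z²)/(2L)=-0.0204
  √(A²+B²)=0.4113;  θ1 = -1.9696+1.6204 ≈ -0.3492
rotate P by −φ2: (-0.0912, -0.2356, -0.3790)
  e−x'=0.1812;  (l²−L²−(e−x')²−y'²−z²)/2L = -0.1738
  √(A²+B²)=0.4201;  θ2 = -1.1247+1.9973 ≈ 0.8726
rotate P by −φ3: (-0.1585, 0.1968, -0.3790)
  e−x'=0.2485;  (l²−L²−(e−x')²−y'²−z²)/2L = -0.2040
  √(A²+B²)=0.4532;  θ3 = -0.9905+2.0378 ≈ 1.0473

θ₁ = -0.3492, θ₂ = 0.8726, θ₃ = 1.0473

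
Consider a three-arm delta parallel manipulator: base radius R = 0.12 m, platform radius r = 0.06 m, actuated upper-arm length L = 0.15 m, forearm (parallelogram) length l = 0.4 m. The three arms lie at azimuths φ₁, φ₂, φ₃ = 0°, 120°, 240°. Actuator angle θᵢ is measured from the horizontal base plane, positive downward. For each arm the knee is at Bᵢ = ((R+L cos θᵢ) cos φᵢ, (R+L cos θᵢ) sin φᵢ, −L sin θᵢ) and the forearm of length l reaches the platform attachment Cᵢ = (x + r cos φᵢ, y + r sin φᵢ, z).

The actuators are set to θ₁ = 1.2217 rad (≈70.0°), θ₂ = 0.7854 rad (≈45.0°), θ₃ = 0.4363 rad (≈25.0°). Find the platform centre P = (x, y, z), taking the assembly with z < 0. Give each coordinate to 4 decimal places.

S1 = (0.1113·cos0.0°, 0.1113·sin0.0°, -0.1410) = (0.1113, 0.0000, -0.1410)
S2 = (0.1661·cos120.0°, 0.1661·sin120.0°, -0.1061) = (-0.0830, 0.1438, -0.1061)
φ3=240.0°: virtual centre (-0.0980, -0.1697, -0.0634), radius l
eliminate P² terms by subtracting sphere 1 from 2 and 3
plane₁₂: -0.3887x+0.2876y+0.0698z = 0.0066
Cramer: x(z) = -0.0204+0.2707z;  y(z) = -0.0047+0.1232z
sphere 1 gives Az²+Bz+C=0 with A=1.0885, B=0.2094, C=-0.1228;  B²−4AC=0.5783;  roots -0.4455, 0.2531;  negative root z = -0.4455
x = -0.1410, y = -0.0596

(-0.1410, -0.0596, -0.4455)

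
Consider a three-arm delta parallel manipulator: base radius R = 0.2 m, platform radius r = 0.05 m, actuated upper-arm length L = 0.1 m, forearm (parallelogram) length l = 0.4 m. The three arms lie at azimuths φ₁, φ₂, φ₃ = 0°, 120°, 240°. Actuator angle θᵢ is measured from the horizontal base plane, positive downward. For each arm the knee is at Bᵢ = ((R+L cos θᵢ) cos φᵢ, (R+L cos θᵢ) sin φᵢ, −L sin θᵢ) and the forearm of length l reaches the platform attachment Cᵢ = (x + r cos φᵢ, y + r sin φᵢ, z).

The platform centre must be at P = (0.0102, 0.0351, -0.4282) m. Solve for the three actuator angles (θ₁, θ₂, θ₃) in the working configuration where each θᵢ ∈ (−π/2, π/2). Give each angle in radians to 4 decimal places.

φ1=0.0° → target in arm frame (0.0102, 0.0351)
  e−x'=0.1398;  (l²−L²−(e−x')²−y'²−z²)/2L = -0.2707
  θ1 = atan2(B,A) + arccos(C/0.4504) = 0.9602
rotate P by −φ2: (0.0253, -0.0264, -0.4282)
  A=0.1247, B=-0.4282, C=(l²−L²−A²−y'²−z²)/(2L)=-0.2480
  θ2 = atan2(B,A) + arccos(C/0.4460) = 0.8731
arm 3 (φ=240.0°): x'=-0.0355, y'=-0.0087
  A cos θ + B sin θ = C:  0.1855·cos θ + -0.4282·sin θ = -0.3392
  √(A²+B²)=0.4667;  θ3 = -1.1620+2.3846 ≈ 1.2226

θ₁ = 0.9602, θ₂ = 0.8731, θ₃ = 1.2226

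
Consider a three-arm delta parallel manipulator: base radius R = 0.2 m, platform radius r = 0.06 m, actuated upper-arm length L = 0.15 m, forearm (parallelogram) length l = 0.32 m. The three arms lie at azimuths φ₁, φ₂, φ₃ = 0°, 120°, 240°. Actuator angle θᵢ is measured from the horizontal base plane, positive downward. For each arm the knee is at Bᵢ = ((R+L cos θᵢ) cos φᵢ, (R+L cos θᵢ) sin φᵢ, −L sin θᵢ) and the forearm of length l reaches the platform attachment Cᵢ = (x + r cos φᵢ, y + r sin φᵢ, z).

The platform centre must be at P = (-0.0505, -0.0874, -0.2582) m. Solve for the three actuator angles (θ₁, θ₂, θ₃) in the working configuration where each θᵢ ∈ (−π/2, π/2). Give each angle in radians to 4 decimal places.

rotate P by −φ1: (-0.0505, -0.0874, -0.2582)
  A=0.1905, B=-0.2582, C=(l²−L²−A²−y'²−z²)/(2L)=-0.1023
  √(A²+B²)=0.3209;  θ1 = -0.9351+1.8953 ≈ 0.9602
arm 2 (φ=120.0°): x'=-0.0504, y'=0.0874
  A cos θ + B sin θ = C:  0.1904·cos θ + -0.2582·sin θ = -0.1023
  √(A²+B²)=0.3208;  θ2 = -0.9353+1.8952 ≈ 0.9599
φ3=240.0° → target in arm frame (0.1009, 0.0000)
  e−x'=0.0391;  (l²−L²−(e−x')²−y'²−z²)/2L = 0.0390
  θ3 = atan2(B,A) + arccos(C/0.2611) = 0.0001

θ₁ = 0.9602, θ₂ = 0.9599, θ₃ = 0.0001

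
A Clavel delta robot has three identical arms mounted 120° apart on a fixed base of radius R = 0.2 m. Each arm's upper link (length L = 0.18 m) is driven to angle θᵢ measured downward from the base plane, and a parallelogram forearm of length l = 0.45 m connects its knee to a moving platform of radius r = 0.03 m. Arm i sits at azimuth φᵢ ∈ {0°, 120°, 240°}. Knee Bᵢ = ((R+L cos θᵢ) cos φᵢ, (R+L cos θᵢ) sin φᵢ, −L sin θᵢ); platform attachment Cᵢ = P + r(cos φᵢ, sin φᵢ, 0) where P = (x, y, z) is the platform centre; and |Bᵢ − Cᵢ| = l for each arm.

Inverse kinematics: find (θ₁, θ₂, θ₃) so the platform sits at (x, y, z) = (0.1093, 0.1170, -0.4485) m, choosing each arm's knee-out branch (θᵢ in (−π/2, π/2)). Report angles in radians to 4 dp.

θ₁ = 0.4363, θ₂ = 0.6978, θ₃ = 1.3962

rotate P by −φ1: (0.1093, 0.1170, -0.4485)
  A cos θ + B sin θ = C:  0.0607·cos θ + -0.4485·sin θ = -0.1345
  γ=atan2(-0.4485,0.0607)=-1.4363;  ψ=arccos(-0.2972)=1.8726;  θ1=γ+ψ≈0.4363
rotate P by −φ2: (0.0467, -0.1532, -0.4485)
  A=0.1233, B=-0.4485, C=(l²−L²−A²−y'²−z²)/(2L)=-0.1937
  γ=atan2(-0.4485,0.1233)=-1.3025;  ψ=arccos(-0.4163)=2.0002;  θ2=γ+ψ≈0.6978
φ3=240.0° → target in arm frame (-0.1560, 0.0362)
  e−x'=0.3260;  (l²−L²−(e−x')²−y'²−z²)/2L = -0.3851
  γ=atan2(-0.4485,0.3260)=-0.9423;  ψ=arccos(-0.6945)=2.3385;  θ3=γ+ψ≈1.3962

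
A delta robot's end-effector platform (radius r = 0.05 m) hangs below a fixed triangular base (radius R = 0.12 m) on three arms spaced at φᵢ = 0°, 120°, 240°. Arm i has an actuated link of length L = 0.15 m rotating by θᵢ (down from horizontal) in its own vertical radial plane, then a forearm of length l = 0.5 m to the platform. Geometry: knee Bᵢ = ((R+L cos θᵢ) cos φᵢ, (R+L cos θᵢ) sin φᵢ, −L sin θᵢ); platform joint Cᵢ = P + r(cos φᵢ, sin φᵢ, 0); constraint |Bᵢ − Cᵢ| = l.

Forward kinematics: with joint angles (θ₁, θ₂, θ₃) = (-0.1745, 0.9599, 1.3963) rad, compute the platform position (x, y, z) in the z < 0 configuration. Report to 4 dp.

S1 = (0.2177·cos0.0°, 0.2177·sin0.0°, 0.0260) = (0.2177, 0.0000, 0.0260)
arm 2 at φ=120.0°: (R−r)+L cos θ2 = 0.1560;  S2 = (-0.0780, 0.1351, -0.1229)
φ3=240.0°: virtual centre (-0.0480, -0.0832, -0.1477), radius l
|S₂|²−|S₁|² = -0.0086;  |S₃|²−|S₁|² = -0.0170
plane₁₂: -0.5915x+0.2703y+-0.2978z = -0.0086
Cramer: x(z) = 0.0250-0.5928z;  y(z) = 0.0227-0.1953z
into |P−S₁|² = l²: 1.3895z² + 0.1676z + -0.2116 = 0;  Δ = 1.2044;  z = -0.4552 or 0.3346 → z<0 root = -0.4552
x = 0.2948, y = 0.1116

(0.2948, 0.1116, -0.4552)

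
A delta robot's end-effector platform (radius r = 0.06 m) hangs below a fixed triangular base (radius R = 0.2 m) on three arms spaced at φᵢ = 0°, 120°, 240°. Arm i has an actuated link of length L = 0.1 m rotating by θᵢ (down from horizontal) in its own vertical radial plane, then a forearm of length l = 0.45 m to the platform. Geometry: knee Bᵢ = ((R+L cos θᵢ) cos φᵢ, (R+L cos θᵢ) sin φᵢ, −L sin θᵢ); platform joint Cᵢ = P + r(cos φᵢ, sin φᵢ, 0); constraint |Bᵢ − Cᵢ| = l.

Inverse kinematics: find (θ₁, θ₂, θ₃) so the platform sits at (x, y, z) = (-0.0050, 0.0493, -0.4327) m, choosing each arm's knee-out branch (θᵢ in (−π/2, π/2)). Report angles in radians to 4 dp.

θ₁ = 0.5239, θ₂ = 0.2623, θ₃ = 0.6984

arm 1 (φ=0.0°): x'=-0.0050, y'=0.0493
  A=0.1450, B=-0.4327, C=(l²−L²−A²−y'²−z²)/(2L)=-0.0909
  γ=atan2(-0.4327,0.1450)=-1.2475;  ψ=arccos(-0.1992)=1.7714;  θ1=γ+ψ≈0.5239
rotate P by −φ2: (0.0452, -0.0203, -0.4327)
  A cos θ + B sin θ = C:  0.0948·cos θ + -0.4327·sin θ = -0.0207
  √(A²+B²)=0.4430;  θ2 = -1.3551+1.6174 ≈ 0.2623
φ3=240.0° → target in arm frame (-0.0402, -0.0290)
  e−x'=0.1802;  (l²−L²−(e−x')²−y'²−z²)/2L = -0.1402
  θ3 = atan2(B,A) + arccos(C/0.4687) = 0.6984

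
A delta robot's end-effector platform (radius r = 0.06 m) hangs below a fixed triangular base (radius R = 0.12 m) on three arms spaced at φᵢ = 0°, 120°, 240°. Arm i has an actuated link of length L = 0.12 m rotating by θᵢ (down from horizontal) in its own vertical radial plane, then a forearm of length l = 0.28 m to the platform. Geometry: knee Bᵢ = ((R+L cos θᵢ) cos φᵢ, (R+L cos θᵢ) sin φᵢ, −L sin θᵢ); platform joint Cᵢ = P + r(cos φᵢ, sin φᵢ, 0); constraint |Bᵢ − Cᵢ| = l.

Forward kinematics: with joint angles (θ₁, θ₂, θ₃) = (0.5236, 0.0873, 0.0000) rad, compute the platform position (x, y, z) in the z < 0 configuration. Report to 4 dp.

(-0.0545, -0.0079, -0.2351)

O1 = (0.1639·cos0.0°, 0.1639·sin0.0°, -0.0600) = (0.1639, 0.0000, -0.0600)
O2 = (0.1795·cos120.0°, 0.1795·sin120.0°, -0.0105) = (-0.0898, 0.1555, -0.0105)
φ3=240.0°: virtual centre (-0.0900, -0.1559, 0.0000), radius l
|O₂|²−|O₁|² = 0.0019;  |O₃|²−|O₁|² = 0.0019
linear system: -0.5074x+0.3110y = 0.0019−0.0991z; -0.5078x+-0.3118y = 0.0019−0.1200z
Cramer: x(z) = -0.0037+0.2158z;  y(z) = -0.0001+0.0334z
into |P−O₁|² = l²: 1.0477z² + 0.0476z + -0.0467 = 0;  Δ = 0.1979;  z = -0.2351 or 0.1896 → z<0 root = -0.2351
x = -0.0545, y = -0.0079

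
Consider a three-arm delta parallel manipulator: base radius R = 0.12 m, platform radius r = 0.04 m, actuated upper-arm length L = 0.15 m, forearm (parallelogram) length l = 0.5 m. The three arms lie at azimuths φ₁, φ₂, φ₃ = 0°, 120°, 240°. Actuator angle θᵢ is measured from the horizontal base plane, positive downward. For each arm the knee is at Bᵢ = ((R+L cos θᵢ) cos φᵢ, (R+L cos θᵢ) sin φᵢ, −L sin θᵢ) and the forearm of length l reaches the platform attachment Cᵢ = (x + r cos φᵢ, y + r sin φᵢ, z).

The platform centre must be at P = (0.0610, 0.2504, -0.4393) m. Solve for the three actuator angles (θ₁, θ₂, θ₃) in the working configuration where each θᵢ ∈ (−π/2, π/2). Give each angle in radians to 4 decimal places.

φ1=0.0° → target in arm frame (0.0610, 0.2504)
  A cos θ + B sin θ = C:  0.0190·cos θ + -0.4393·sin θ = -0.0952
  √(A²+B²)=0.4397;  θ1 = -1.5276+1.7889 ≈ 0.2613
rotate P by −φ2: (0.1864, -0.1780, -0.4393)
  A=-0.1064, B=-0.4393, C=(l²−L²−A²−y'²−z²)/(2L)=-0.0283
  θ2 = atan2(B,A) + arccos(C/0.4520) = -0.1749
arm 3 (φ=240.0°): x'=-0.2474, y'=-0.0724
  e−x'=0.3274;  (l²−L²−(e−x')²−y'²−z²)/2L = -0.2596
  γ=atan2(-0.4393,0.3274)=-0.9304;  ψ=arccos(-0.4739)=2.0645;  θ3=γ+ψ≈1.1341

θ₁ = 0.2613, θ₂ = -0.1749, θ₃ = 1.1341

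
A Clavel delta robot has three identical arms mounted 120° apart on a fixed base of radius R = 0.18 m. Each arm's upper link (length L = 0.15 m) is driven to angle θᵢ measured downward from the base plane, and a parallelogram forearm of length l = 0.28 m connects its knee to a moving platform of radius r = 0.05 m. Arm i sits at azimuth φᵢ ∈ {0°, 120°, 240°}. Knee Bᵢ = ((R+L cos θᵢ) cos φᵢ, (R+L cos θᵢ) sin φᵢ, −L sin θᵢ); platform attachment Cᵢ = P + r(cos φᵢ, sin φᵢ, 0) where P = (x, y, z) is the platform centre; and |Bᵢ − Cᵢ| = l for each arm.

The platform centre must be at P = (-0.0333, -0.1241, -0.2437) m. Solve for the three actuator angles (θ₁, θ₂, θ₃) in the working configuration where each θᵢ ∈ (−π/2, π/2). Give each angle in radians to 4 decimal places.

θ₁ = 1.1345, θ₂ = 1.3965, θ₃ = 0.0874

arm 1 (φ=0.0°): x'=-0.0333, y'=-0.1241
  A=0.1633, B=-0.2437, C=(l²−L²−A²−y'²−z²)/(2L)=-0.1519
  θ1 = atan2(B,A) + arccos(C/0.2934) = 1.1345
φ2=120.0° → target in arm frame (-0.0908, 0.0909)
  A=0.2208, B=-0.2437, C=(l²−L²−A²−y'²−z²)/(2L)=-0.2017
  γ=atan2(-0.2437,0.2208)=-0.8346;  ψ=arccos(-0.6134)=2.2311;  θ2=γ+ψ≈1.3965
arm 3 (φ=240.0°): x'=0.1241, y'=0.0332
  e−x'=0.0059;  (l²−L²−(e−x')²−y'²−z²)/2L = -0.0154
  θ3 = atan2(B,A) + arccos(C/0.2438) = 0.0874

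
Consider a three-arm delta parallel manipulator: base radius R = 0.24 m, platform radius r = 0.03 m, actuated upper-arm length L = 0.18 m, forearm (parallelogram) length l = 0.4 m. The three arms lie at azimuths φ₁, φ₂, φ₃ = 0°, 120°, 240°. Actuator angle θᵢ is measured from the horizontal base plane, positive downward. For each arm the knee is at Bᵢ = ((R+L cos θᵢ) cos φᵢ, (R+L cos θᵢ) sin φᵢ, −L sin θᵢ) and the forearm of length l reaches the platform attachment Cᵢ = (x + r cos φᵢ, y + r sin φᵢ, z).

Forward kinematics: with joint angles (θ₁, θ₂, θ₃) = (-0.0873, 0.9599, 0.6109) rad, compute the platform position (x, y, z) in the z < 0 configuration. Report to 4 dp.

centre 1 = (0.3893·cos0.0°, 0.3893·sin0.0°, 0.0157) = (0.3893, 0.0000, 0.0157)
arm 2 at φ=120.0°: (R−r)+L cos θ2 = 0.3132;  centre 2 = (-0.1566, 0.2713, -0.1474)
arm 3 at φ=240.0°: (R−r)+L cos θ3 = 0.3574;  centre 3 = (-0.1787, -0.3096, -0.1032)
eliminate P² terms by subtracting sphere 1 from 2 and 3
plane₁₂: -1.0919x+0.5426y+-0.3263z = -0.0319
Cramer: x(z) = 0.0209-0.2562z;  y(z) = -0.0168+0.0858z
quadratic in z: (1.0730)z²+(0.1545)z+(-0.0238)=0, √Δ=0.3547 → z ∈ {-0.2373, 0.0933}; z = -0.2373 (taking z<0)
x = 0.0817, y = -0.0371

(0.0817, -0.0371, -0.2373)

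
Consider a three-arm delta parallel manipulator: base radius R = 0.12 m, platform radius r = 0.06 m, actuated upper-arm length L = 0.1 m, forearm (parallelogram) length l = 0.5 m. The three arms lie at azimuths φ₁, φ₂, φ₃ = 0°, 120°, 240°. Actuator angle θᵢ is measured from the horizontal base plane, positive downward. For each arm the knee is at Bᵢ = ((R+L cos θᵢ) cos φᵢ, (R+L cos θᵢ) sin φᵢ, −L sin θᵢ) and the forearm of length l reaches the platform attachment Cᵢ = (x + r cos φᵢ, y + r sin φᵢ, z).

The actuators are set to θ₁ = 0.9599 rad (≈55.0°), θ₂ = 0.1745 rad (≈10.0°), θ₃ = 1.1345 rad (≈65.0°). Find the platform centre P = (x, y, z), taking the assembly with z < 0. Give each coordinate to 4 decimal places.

(-0.0598, 0.1748, -0.5156)

φ1=0.0°: virtual centre (0.1174, 0.0000, -0.0819), radius l
centre 2 = (0.1585·cos120.0°, 0.1585·sin120.0°, -0.0174) = (-0.0792, 0.1372, -0.0174)
centre 3 = (0.1023·cos240.0°, 0.1023·sin240.0°, -0.0906) = (-0.0511, -0.0886, -0.0906)
eliminate P² terms by subtracting sphere 1 from 2 and 3
plane₁₂: -0.3932x+0.2745y+0.1291z = 0.0049
Cramer: x(z) = -0.0023+0.1115z;  y(z) = 0.0147-0.3106z
quadratic in z: (1.1089)z²+(0.1280)z+(-0.2288)=0, √Δ=1.0154 → z ∈ {-0.5156, 0.4001}; z = -0.5156 (taking z<0)
x = -0.0598, y = 0.1748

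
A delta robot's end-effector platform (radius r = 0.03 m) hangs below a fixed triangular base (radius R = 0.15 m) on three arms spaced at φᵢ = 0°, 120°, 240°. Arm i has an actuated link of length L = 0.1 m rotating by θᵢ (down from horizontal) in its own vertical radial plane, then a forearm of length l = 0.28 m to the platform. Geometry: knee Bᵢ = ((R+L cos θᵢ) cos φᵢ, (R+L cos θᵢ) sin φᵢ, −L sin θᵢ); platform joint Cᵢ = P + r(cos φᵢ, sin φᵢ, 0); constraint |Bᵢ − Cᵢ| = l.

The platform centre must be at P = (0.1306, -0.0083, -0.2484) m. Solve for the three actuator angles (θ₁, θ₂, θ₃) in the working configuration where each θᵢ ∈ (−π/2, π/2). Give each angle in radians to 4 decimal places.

arm 1 (φ=0.0°): x'=0.1306, y'=-0.0083
  A cos θ + B sin θ = C:  -0.0106·cos θ + -0.2484·sin θ = 0.0326
  √(A²+B²)=0.2486;  θ1 = -1.6134+1.4394 ≈ -0.1741
arm 2 (φ=120.0°): x'=-0.0725, y'=-0.1090
  e−x'=0.1925;  (l²−L²−(e−x')²−y'²−z²)/2L = -0.2111
  γ=atan2(-0.2484,0.1925)=-0.9115;  ψ=arccos(-0.6718)=2.3075;  θ2=γ+ψ≈1.3959
arm 3 (φ=240.0°): x'=-0.0581, y'=0.1173
  A=0.1781, B=-0.2484, C=(l²−L²−A²−y'²−z²)/(2L)=-0.1939
  θ3 = atan2(B,A) + arccos(C/0.3057) = 1.3092

θ₁ = -0.1741, θ₂ = 1.3959, θ₃ = 1.3092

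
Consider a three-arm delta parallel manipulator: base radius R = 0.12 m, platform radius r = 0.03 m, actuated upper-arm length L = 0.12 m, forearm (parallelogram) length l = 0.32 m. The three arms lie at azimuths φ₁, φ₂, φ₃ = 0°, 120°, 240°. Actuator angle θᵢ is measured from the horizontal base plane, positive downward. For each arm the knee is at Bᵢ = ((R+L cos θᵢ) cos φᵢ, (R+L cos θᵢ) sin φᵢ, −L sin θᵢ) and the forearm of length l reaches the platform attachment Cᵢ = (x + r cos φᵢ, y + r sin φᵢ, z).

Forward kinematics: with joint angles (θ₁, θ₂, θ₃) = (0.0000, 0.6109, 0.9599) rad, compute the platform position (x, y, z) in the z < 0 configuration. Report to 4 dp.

(0.0962, 0.0426, -0.2961)

arm 1 at φ=0.0°: e+L cos θ1 = 0.2100;  O1 = (0.2100, 0.0000, 0.0000)
φ2=120.0°: virtual centre (-0.0941, 0.1631, -0.0688), radius l
arm 3 at φ=240.0°: e+L cos θ3 = 0.1588;  O3 = (-0.0794, -0.1376, -0.0983)
|O₂|²−|O₁|² = -0.0039;  |O₃|²−|O₁|² = -0.0092
plane₁₂: -0.6083x+0.3261y+-0.1377z = -0.0039
det = 0.3561;  x = 0.0115+-0.2864z,  y = 0.0094+-0.1120z
into |P−O₁|² = l²: 1.0946z² + 0.1116z + -0.0629 = 0;  Δ = 0.2878;  z = -0.2961 or 0.1941 → z<0 root = -0.2961
x = 0.0962, y = 0.0426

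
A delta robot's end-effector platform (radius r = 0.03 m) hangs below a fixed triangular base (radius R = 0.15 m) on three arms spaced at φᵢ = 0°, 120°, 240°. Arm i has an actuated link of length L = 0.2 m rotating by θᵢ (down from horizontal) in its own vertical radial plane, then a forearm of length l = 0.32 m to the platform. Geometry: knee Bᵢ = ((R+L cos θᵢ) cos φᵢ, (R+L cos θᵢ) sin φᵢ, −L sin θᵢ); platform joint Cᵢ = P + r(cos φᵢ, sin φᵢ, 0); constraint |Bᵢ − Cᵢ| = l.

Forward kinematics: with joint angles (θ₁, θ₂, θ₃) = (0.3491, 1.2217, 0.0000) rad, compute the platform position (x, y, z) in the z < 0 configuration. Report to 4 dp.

S1 = (0.3079·cos0.0°, 0.3079·sin0.0°, -0.0684) = (0.3079, 0.0000, -0.0684)
S2 = (0.1884·cos120.0°, 0.1884·sin120.0°, -0.1879) = (-0.0942, 0.1632, -0.1879)
S3 = (0.3200·cos240.0°, 0.3200·sin240.0°, 0.0000) = (-0.1600, -0.2771, 0.0000)
subtract pairs → two planes through P
plane₁₂: -0.8043x+0.3263y+-0.2391z = -0.0287
det = 0.7512;  x = 0.0199+-0.1169z,  y = -0.0388+0.4443z
sphere 1 gives Az²+Bz+C=0 with A=1.2111, B=0.1697, C=-0.0133;  B²−4AC=0.0930;  roots -0.1959, 0.0558;  negative root z = -0.1959
x = 0.0428, y = -0.1259

(0.0428, -0.1259, -0.1959)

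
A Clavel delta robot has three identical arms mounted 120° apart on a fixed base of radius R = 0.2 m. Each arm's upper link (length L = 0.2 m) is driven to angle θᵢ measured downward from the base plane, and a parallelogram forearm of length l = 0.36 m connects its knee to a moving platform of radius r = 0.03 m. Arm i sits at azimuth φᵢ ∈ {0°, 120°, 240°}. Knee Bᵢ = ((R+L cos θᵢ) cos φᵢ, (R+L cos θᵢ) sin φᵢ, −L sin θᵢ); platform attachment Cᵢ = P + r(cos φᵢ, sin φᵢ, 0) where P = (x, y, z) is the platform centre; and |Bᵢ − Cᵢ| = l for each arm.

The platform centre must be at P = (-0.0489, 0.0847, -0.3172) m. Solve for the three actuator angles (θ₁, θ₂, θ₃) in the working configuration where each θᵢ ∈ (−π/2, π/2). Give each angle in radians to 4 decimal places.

θ₁ = 1.0472, θ₂ = 0.3488, θ₃ = 1.0472

rotate P by −φ1: (-0.0489, 0.0847, -0.3172)
  A cos θ + B sin θ = C:  0.2189·cos θ + -0.3172·sin θ = -0.1653
  γ=atan2(-0.3172,0.2189)=-0.9667;  ψ=arccos(-0.4288)=2.0140;  θ1=γ+ψ≈1.0472
arm 2 (φ=120.0°): x'=0.0978, y'=0.0000
  e−x'=0.0722;  (l²−L²−(e−x')²−y'²−z²)/2L = -0.0406
  γ=atan2(-0.3172,0.0722)=-1.3470;  ψ=arccos(-0.1247)=1.6958;  θ2=γ+ψ≈0.3488
rotate P by −φ3: (-0.0489, -0.0847, -0.3172)
  e−x'=0.2189;  (l²−L²−(e−x')²−y'²−z²)/2L = -0.1653
  √(A²+B²)=0.3854;  θ3 = -0.9667+2.0140 ≈ 1.0472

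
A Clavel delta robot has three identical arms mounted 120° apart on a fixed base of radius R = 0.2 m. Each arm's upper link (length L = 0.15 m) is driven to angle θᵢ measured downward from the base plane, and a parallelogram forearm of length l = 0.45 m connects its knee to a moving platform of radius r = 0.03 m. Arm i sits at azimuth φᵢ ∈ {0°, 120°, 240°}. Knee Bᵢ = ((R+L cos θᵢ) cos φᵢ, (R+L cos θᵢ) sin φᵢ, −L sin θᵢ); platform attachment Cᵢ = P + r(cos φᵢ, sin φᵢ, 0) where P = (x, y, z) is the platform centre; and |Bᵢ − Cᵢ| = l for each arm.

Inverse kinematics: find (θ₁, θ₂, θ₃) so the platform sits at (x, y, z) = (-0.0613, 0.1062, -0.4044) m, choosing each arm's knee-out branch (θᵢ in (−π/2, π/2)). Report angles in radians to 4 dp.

θ₁ = 0.8725, θ₂ = 0.0000, θ₃ = 0.8726

rotate P by −φ1: (-0.0613, 0.1062, -0.4044)
  A=0.2313, B=-0.4044, C=(l²−L²−A²−y'²−z²)/(2L)=-0.1611
  √(A²+B²)=0.4659;  θ1 = -1.0513+1.9238 ≈ 0.8725
φ2=120.0° → target in arm frame (0.1226, 0.0000)
  A cos θ + B sin θ = C:  0.0474·cos θ + -0.4044·sin θ = 0.0474
  θ2 = atan2(B,A) + arccos(C/0.4072) = 0.0000
arm 3 (φ=240.0°): x'=-0.0613, y'=-0.1062
  e−x'=0.2313;  (l²−L²−(e−x')²−y'²−z²)/2L = -0.1611
  √(A²+B²)=0.4659;  θ3 = -1.0512+1.9238 ≈ 0.8726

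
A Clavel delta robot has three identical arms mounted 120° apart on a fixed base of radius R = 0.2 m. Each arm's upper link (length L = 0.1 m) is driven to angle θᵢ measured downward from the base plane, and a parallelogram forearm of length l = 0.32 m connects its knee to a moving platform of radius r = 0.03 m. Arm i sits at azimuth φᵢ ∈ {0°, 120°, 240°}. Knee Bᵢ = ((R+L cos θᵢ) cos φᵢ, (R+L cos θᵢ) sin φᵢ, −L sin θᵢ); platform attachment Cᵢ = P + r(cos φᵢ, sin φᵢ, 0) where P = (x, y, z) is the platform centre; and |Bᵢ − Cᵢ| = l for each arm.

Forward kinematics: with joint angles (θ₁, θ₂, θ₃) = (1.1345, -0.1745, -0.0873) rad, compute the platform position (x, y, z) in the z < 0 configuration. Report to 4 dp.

arm 1 at φ=0.0°: ρ1 = 0.2123;  S1 = (0.2123, 0.0000, -0.0906)
arm 2 at φ=120.0°: ρ2 = 0.2685;  S2 = (-0.1342, 0.2325, 0.0174)
φ3=240.0°: virtual centre (-0.1348, -0.2335, 0.0087), radius l
eliminate P² terms by subtracting sphere 1 from 2 and 3
linear system: -0.6930x+0.4650y = 0.0191−0.2160z; -0.6941x+-0.4670y = 0.0195−0.1987z
Cramer: x(z) = -0.0278+0.2990z;  y(z) = -0.0004-0.0189z
quadratic in z: (1.0897)z²+(0.0377)z+(-0.0365)=0, √Δ=0.4009 → z ∈ {-0.2012, 0.1666}; z = -0.2012 (taking z<0)
x = -0.0880, y = 0.0034

(-0.0880, 0.0034, -0.2012)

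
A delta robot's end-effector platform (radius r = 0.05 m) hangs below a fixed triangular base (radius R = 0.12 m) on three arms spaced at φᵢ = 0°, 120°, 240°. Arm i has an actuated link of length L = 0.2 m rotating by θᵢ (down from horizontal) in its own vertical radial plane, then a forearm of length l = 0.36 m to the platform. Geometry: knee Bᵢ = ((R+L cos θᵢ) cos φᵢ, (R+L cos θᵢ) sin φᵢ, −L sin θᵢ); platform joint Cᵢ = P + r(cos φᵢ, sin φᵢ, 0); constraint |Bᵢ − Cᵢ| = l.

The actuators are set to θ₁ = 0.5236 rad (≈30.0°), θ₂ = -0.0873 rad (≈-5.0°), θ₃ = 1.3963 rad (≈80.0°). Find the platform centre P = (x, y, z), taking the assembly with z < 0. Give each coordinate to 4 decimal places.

(0.0538, 0.2407, -0.2892)

arm 1 at φ=0.0°: (R−r)+L cos θ1 = 0.2432;  centre 1 = (0.2432, 0.0000, -0.1000)
centre 2 = (0.2692·cos120.0°, 0.2692·sin120.0°, 0.0174) = (-0.1346, 0.2332, 0.0174)
arm 3 at φ=240.0°: (R−r)+L cos θ3 = 0.1047;  centre 3 = (-0.0524, -0.0907, -0.1970)
|centre ₂|²−|centre ₁|² = 0.0036;  |centre ₃|²−|centre ₁|² = -0.0194
[-0.7556 0.4663 0.2349]·P = 0.0036;  [-0.5911 -0.1814 -0.1939]·P = -0.0194
Cramer: x(z) = 0.0203-0.1159z;  y(z) = 0.0407-0.6915z
sphere 1 gives Az²+Bz+C=0 with A=1.4915, B=0.1954, C=-0.0683;  B²−4AC=0.4454;  roots -0.2892, 0.1582;  negative root z = -0.2892
x = 0.0538, y = 0.2407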